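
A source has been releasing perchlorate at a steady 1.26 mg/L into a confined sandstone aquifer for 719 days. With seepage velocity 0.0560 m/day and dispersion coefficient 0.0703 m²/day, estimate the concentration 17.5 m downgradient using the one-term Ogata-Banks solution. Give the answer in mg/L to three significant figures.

For a continuous step input, C/C₀ ≈ ½·erfc((x−vt)/(2√(Dt))).
vt = 0.0560 × 719 = 40.264 m and 2√(Dt) = 2√(0.0703 × 719) = 14.22 m.
Argument (x−vt)/(2√(Dt)) = (17.5 − 40.264)/14.22 = -1.601; ½·erfc(-1.601) = 0.9882.
C = 1.26 × 0.9882 = 1.25 mg/L.

1.25 mg/L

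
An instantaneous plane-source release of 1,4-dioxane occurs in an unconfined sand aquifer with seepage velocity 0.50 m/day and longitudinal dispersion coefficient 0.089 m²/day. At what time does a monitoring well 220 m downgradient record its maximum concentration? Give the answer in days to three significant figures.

For the 1D instantaneous-source solution, setting ∂C/∂t = 0 at fixed x gives v²t² + 2Dt − x² = 0, so t = (√(D² + v²x²) − D)/v².
√(D² + v²x²) = √(0.089² + 0.50² × 220²) = 110.0; v² = 0.25.
t = (110.0 − 0.089)/0.25 = 440 days (vs. the pure-advection estimate x/v = 440 d).

440 days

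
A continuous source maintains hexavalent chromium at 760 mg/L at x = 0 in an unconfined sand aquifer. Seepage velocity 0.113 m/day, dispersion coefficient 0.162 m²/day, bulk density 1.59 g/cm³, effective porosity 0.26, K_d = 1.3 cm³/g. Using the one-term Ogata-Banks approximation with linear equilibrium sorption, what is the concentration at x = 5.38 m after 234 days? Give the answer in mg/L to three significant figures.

154 mg/L

Retardation factor R = 1 + ρ_b·K_d/n = 1 + 1.59 × 1.3/0.26 = 8.950.
Sorption retards both mechanisms: v_R = v/R = 0.01263 m/day, D_R = D/R = 0.01810 m²/day.
v_R·t = 0.01263 × 234 = 2.95542 m; 2√(D_R t) = 4.116 m; argument = (5.38 − 2.95542)/4.116 = 0.5891.
C = C₀ × ½·erfc(0.5891) = 760 × 0.2024 = 154 mg/L.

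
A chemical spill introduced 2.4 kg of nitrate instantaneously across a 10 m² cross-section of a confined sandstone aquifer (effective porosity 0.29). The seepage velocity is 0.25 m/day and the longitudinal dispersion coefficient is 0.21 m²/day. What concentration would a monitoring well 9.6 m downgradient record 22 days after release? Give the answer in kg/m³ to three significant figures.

0.0437 kg/m³

For an instantaneous plane source, C(x,t) = M/(n_e·A·√(4πDt)) · exp(−(x−vt)²/(4Dt)), with n_e·A the pore (flow) area.
Plume center vt = 0.25 × 22 = 5.5 m, so the well at 9.6 m is 4.1 m downgradient of the peak.
√(4πDt) = 7.619 m, giving peak height M/(n_e·A·√(4πDt)) = 2.4/(0.29 × 10 × 7.619) = 0.1086 kg/m³.
(x−vt)²/(4Dt) = (4.1)²/(4 × 0.21 × 22) = 0.9096; exp(−0.9096) = 0.4027.
C = 0.1086 × 0.4027 = 0.0437 kg/m³.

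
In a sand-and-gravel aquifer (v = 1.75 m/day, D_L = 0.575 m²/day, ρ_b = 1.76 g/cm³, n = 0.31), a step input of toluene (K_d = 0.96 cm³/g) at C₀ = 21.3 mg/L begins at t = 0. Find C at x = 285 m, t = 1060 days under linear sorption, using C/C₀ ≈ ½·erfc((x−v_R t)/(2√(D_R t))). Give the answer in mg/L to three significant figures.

12.2 mg/L

Retardation factor R = 1 + ρ_b·K_d/n = 1 + 1.76 × 0.96/0.31 = 6.450.
Sorption retards both mechanisms: v_R = v/R = 0.2713 m/day, D_R = D/R = 0.08915 m²/day.
v_R·t = 0.2713 × 1060 = 287.578 m; 2√(D_R t) = 19.44 m; argument = (285 − 287.578)/19.44 = -0.1326.
C = C₀ × ½·erfc(-0.1326) = 21.3 × 0.5744 = 12.2 mg/L.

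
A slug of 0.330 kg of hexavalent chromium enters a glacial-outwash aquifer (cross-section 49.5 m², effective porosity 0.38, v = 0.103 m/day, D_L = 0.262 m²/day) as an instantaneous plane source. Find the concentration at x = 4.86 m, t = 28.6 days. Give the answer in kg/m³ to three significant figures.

0.00160 kg/m³

For an instantaneous plane source, C(x,t) = M/(n_e·A·√(4πDt)) · exp(−(x−vt)²/(4Dt)), with n_e·A the pore (flow) area.
Plume center vt = 0.103 × 28.6 = 2.9458 m, so the well at 4.86 m is 1.9142 m downgradient of the peak.
√(4πDt) = 9.704 m, giving peak height M/(n_e·A·√(4πDt)) = 0.330/(0.38 × 49.5 × 9.704) = 0.001808 kg/m³.
(x−vt)²/(4Dt) = (1.9142)²/(4 × 0.262 × 28.6) = 0.1222; exp(−0.1222) = 0.8850.
C = 0.001808 × 0.8850 = 0.00160 kg/m³.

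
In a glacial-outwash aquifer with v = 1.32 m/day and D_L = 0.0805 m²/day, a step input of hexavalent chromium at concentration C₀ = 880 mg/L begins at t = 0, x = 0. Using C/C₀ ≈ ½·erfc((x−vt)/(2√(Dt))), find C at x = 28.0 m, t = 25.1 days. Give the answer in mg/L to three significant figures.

For a continuous step input, C/C₀ ≈ ½·erfc((x−vt)/(2√(Dt))).
vt = 1.32 × 25.1 = 33.132 m and 2√(Dt) = 2√(0.0805 × 25.1) = 2.843 m.
Argument (x−vt)/(2√(Dt)) = (28.0 − 33.132)/2.843 = -1.805; ½·erfc(-1.805) = 0.9947.
C = 880 × 0.9947 = 875 mg/L.

875 mg/L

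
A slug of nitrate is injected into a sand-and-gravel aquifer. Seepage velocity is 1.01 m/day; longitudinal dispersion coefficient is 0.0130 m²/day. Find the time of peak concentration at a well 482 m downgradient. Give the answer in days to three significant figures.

477 days

For the 1D instantaneous-source solution, setting ∂C/∂t = 0 at fixed x gives v²t² + 2Dt − x² = 0, so t = (√(D² + v²x²) − D)/v².
√(D² + v²x²) = √(0.0130² + 1.01² × 482²) = 486.8; v² = 1.0201.
t = (486.8 − 0.0130)/1.0201 = 477 days (vs. the pure-advection estimate x/v = 477 d).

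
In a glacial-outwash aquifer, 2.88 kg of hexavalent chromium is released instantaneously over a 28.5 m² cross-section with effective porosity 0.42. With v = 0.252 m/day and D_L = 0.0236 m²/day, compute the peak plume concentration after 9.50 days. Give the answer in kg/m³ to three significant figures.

The peak of an instantaneous 1D plume sits at x = vt; there the Gaussian factor is 1 and C_max = M/(n_e·A·√(4πDt)), where n_e·A is the pore area the mass is dissolved in.
√(4πDt) = √(4π × 0.0236 × 9.50) = 1.679 m, so C_max = 2.88/(0.42 × 28.5 × 1.679) = 0.143 kg/m³.

0.143 kg/m³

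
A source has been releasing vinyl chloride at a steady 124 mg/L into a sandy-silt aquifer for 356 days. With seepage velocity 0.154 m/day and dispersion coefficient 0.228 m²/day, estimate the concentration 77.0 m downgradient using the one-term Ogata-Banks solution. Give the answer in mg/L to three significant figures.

For a continuous step input, C/C₀ ≈ ½·erfc((x−vt)/(2√(Dt))).
vt = 0.154 × 356 = 54.824 m and 2√(Dt) = 2√(0.228 × 356) = 18.02 m.
Argument (x−vt)/(2√(Dt)) = (77.0 − 54.824)/18.02 = 1.231; ½·erfc(1.231) = 0.04085.
C = 124 × 0.04085 = 5.07 mg/L.

5.07 mg/L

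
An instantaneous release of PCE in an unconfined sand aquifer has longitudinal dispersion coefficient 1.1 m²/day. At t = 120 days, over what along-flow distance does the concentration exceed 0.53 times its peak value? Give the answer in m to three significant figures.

The plume is Gaussian with σ = √(2Dt) = √(2 × 1.1 × 120) = 16.25 m.
C/C_peak = exp(−Δx²/(2σ²)) = 0.53 ⇒ Δx = σ·√(−2 ln 0.53) = 16.25 × 1.127 = 18.31 m.
Width = 2Δx = 36.6 m.

36.6 m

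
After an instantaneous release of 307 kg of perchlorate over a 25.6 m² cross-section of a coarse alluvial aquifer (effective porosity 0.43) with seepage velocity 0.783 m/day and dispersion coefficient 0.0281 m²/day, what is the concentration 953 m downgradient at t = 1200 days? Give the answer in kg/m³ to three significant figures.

For an instantaneous plane source, C(x,t) = M/(n_e·A·√(4πDt)) · exp(−(x−vt)²/(4Dt)), with n_e·A the pore (flow) area.
Plume center vt = 0.783 × 1200 = 939.6 m, so the well at 953 m is 13.4 m downgradient of the peak.
√(4πDt) = 20.58 m, giving peak height M/(n_e·A·√(4πDt)) = 307/(0.43 × 25.6 × 20.58) = 1.355 kg/m³.
(x−vt)²/(4Dt) = (13.4)²/(4 × 0.0281 × 1200) = 1.331; exp(−1.331) = 0.2642.
C = 1.355 × 0.2642 = 0.358 kg/m³.

0.358 kg/m³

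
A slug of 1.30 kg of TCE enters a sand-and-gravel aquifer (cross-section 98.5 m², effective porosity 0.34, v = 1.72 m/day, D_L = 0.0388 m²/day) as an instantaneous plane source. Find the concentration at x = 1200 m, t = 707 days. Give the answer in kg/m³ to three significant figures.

For an instantaneous plane source, C(x,t) = M/(n_e·A·√(4πDt)) · exp(−(x−vt)²/(4Dt)), with n_e·A the pore (flow) area.
Plume center vt = 1.72 × 707 = 1216.04 m, so the well at 1200 m is 16.04 m upgradient of the peak.
√(4πDt) = 18.57 m, giving peak height M/(n_e·A·√(4πDt)) = 1.30/(0.34 × 98.5 × 18.57) = 0.002090 kg/m³.
(x−vt)²/(4Dt) = (-16.04)²/(4 × 0.0388 × 707) = 2.345; exp(−2.345) = 0.09585.
C = 0.002090 × 0.09585 = 0.000200 kg/m³.

0.000200 kg/m³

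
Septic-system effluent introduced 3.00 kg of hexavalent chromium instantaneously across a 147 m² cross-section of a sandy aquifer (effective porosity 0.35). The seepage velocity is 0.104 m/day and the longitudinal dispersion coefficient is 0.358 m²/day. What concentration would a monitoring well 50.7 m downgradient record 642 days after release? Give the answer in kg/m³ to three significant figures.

For an instantaneous plane source, C(x,t) = M/(n_e·A·√(4πDt)) · exp(−(x−vt)²/(4Dt)), with n_e·A the pore (flow) area.
Plume center vt = 0.104 × 642 = 66.768 m, so the well at 50.7 m is 16.068 m upgradient of the peak.
√(4πDt) = 53.74 m, giving peak height M/(n_e·A·√(4πDt)) = 3.00/(0.35 × 147 × 53.74) = 0.001085 kg/m³.
(x−vt)²/(4Dt) = (-16.068)²/(4 × 0.358 × 642) = 0.2808; exp(−0.2808) = 0.7552.
C = 0.001085 × 0.7552 = 0.000819 kg/m³.

0.000819 kg/m³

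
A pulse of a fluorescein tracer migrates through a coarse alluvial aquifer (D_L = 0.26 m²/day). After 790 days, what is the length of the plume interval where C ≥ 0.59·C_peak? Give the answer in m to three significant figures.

41.6 m

The plume is Gaussian with σ = √(2Dt) = √(2 × 0.26 × 790) = 20.27 m.
C/C_peak = exp(−Δx²/(2σ²)) = 0.59 ⇒ Δx = σ·√(−2 ln 0.59) = 20.27 × 1.027 = 20.82 m.
Width = 2Δx = 41.6 m.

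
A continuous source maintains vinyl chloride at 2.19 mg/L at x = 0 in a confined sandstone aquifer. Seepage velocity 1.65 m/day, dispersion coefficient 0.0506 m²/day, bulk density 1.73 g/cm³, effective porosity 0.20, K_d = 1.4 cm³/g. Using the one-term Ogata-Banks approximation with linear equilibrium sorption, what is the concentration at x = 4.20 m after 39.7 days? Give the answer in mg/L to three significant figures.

2.03 mg/L

Retardation factor R = 1 + ρ_b·K_d/n = 1 + 1.73 × 1.4/0.20 = 13.11.
Sorption retards both mechanisms: v_R = v/R = 0.1259 m/day, D_R = D/R = 0.003860 m²/day.
v_R·t = 0.1259 × 39.7 = 4.99823 m; 2√(D_R t) = 0.7829 m; argument = (4.20 − 4.99823)/0.7829 = -1.020.
C = C₀ × ½·erfc(-1.020) = 2.19 × 0.9254 = 2.03 mg/L.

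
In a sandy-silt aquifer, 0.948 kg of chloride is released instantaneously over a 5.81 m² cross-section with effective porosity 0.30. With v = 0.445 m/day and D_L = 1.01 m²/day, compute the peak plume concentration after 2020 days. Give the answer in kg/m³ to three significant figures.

The peak of an instantaneous 1D plume sits at x = vt; there the Gaussian factor is 1 and C_max = M/(n_e·A·√(4πDt)), where n_e·A is the pore area the mass is dissolved in.
√(4πDt) = √(4π × 1.01 × 2020) = 160.1 m, so C_max = 0.948/(0.30 × 5.81 × 160.1) = 0.00340 kg/m³.

0.00340 kg/m³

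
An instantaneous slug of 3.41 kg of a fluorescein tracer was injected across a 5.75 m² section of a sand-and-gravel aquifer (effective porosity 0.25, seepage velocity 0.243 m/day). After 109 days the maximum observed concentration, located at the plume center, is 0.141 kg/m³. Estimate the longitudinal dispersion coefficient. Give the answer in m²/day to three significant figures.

0.207 m²/day

At the plume center C_max = M/(n_e·A·√(4πDt)), so D = M²/(4πt·(n_e·A·C_max)²).
n_e·A·C_max = 0.25 × 5.75 × 0.141 = 0.2027 kg/m.
D = 3.41²/(4π × 109 × 0.2027²) = 0.207 m²/day.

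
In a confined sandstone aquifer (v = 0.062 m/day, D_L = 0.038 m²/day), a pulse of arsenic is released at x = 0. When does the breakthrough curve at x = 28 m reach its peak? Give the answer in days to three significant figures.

For the 1D instantaneous-source solution, setting ∂C/∂t = 0 at fixed x gives v²t² + 2Dt − x² = 0, so t = (√(D² + v²x²) − D)/v².
√(D² + v²x²) = √(0.038² + 0.062² × 28²) = 1.736; v² = 0.003844.
t = (1.736 − 0.038)/0.003844 = 442 days (vs. the pure-advection estimate x/v = 452 d).

442 days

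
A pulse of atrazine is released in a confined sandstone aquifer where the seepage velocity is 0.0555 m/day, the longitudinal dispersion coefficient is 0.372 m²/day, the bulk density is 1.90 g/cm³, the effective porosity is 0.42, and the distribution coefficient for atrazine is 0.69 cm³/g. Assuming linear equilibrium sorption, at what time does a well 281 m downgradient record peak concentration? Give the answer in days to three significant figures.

Retardation factor R = 1 + ρ_b·K_d/n = 1 + 1.90 × 0.69/0.42 = 4.121.
Sorption retards both mechanisms: v_R = v/R = 0.01347 m/day, D_R = D/R = 0.09027 m²/day.
Peak time from v_R²t² + 2D_R t − x² = 0: t = (√(D_R² + v_R²x²) − D_R)/v_R².
√(D_R² + v_R²x²) = √(0.09027² + 0.01347² × 281²) = 3.786; v_R² = 0.0001814.
t = (3.786 − 0.09027)/0.0001814 = 20400 days.

20400 days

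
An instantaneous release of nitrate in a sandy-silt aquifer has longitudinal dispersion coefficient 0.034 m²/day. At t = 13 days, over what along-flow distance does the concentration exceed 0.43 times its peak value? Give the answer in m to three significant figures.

2.44 m

The plume is Gaussian with σ = √(2Dt) = √(2 × 0.034 × 13) = 0.9402 m.
C/C_peak = exp(−Δx²/(2σ²)) = 0.43 ⇒ Δx = σ·√(−2 ln 0.43) = 0.9402 × 1.299 = 1.221 m.
Width = 2Δx = 2.44 m.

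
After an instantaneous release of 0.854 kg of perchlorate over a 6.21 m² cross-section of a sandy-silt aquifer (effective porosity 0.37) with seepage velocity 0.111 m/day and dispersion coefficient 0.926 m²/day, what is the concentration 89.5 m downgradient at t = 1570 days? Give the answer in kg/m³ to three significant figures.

0.000799 kg/m³

For an instantaneous plane source, C(x,t) = M/(n_e·A·√(4πDt)) · exp(−(x−vt)²/(4Dt)), with n_e·A the pore (flow) area.
Plume center vt = 0.111 × 1570 = 174.27 m, so the well at 89.5 m is 84.77 m upgradient of the peak.
√(4πDt) = 135.2 m, giving peak height M/(n_e·A·√(4πDt)) = 0.854/(0.37 × 6.21 × 135.2) = 0.002749 kg/m³.
(x−vt)²/(4Dt) = (-84.77)²/(4 × 0.926 × 1570) = 1.236; exp(−1.236) = 0.2905.
C = 0.002749 × 0.2905 = 0.000799 kg/m³.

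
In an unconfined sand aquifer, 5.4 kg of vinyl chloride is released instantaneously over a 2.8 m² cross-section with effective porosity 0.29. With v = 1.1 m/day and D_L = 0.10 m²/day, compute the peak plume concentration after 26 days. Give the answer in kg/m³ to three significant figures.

1.16 kg/m³

The peak of an instantaneous 1D plume sits at x = vt; there the Gaussian factor is 1 and C_max = M/(n_e·A·√(4πDt)), where n_e·A is the pore area the mass is dissolved in.
√(4πDt) = √(4π × 0.10 × 26) = 5.716 m, so C_max = 5.4/(0.29 × 2.8 × 5.716) = 1.16 kg/m³.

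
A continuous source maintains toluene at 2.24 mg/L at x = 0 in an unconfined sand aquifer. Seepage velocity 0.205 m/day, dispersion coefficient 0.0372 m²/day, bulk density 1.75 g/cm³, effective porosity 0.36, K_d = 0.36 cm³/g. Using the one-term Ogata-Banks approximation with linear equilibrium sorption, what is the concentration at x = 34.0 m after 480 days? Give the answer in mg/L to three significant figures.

1.54 mg/L

Retardation factor R = 1 + ρ_b·K_d/n = 1 + 1.75 × 0.36/0.36 = 2.750.
Sorption retards both mechanisms: v_R = v/R = 0.07455 m/day, D_R = D/R = 0.01353 m²/day.
v_R·t = 0.07455 × 480 = 35.784 m; 2√(D_R t) = 5.097 m; argument = (34.0 − 35.784)/5.097 = -0.3500.
C = C₀ × ½·erfc(-0.3500) = 2.24 × 0.6897 = 1.54 mg/L.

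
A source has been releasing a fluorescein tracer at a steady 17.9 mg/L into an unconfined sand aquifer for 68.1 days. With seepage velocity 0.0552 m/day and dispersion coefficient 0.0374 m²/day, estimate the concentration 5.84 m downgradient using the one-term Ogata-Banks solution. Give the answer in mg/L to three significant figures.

3.19 mg/L

For a continuous step input, C/C₀ ≈ ½·erfc((x−vt)/(2√(Dt))).
vt = 0.0552 × 68.1 = 3.75912 m and 2√(Dt) = 2√(0.0374 × 68.1) = 3.192 m.
Argument (x−vt)/(2√(Dt)) = (5.84 − 3.75912)/3.192 = 0.6519; ½·erfc(0.6519) = 0.1783.
C = 17.9 × 0.1783 = 3.19 mg/L.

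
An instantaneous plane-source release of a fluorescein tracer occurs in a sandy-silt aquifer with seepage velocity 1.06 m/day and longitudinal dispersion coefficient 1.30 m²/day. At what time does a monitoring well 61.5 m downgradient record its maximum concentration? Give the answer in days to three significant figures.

For the 1D instantaneous-source solution, setting ∂C/∂t = 0 at fixed x gives v²t² + 2Dt − x² = 0, so t = (√(D² + v²x²) − D)/v².
√(D² + v²x²) = √(1.30² + 1.06² × 61.5²) = 65.20; v² = 1.1236.
t = (65.20 − 1.30)/1.1236 = 56.9 days (vs. the pure-advection estimate x/v = 58.0 d).

56.9 days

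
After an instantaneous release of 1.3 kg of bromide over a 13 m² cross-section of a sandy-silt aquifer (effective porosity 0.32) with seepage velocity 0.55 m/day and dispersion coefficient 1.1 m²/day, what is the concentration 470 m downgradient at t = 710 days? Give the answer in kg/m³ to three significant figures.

0.000417 kg/m³

For an instantaneous plane source, C(x,t) = M/(n_e·A·√(4πDt)) · exp(−(x−vt)²/(4Dt)), with n_e·A the pore (flow) area.
Plume center vt = 0.55 × 710 = 390.5 m, so the well at 470 m is 79.5 m downgradient of the peak.
√(4πDt) = 99.07 m, giving peak height M/(n_e·A·√(4πDt)) = 1.3/(0.32 × 13 × 99.07) = 0.003154 kg/m³.
(x−vt)²/(4Dt) = (79.5)²/(4 × 1.1 × 710) = 2.023; exp(−2.023) = 0.1323.
C = 0.003154 × 0.1323 = 0.000417 kg/m³.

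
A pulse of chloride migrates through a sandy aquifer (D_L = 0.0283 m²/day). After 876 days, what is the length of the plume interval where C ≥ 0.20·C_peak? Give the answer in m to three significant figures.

The plume is Gaussian with σ = √(2Dt) = √(2 × 0.0283 × 876) = 7.041 m.
C/C_peak = exp(−Δx²/(2σ²)) = 0.20 ⇒ Δx = σ·√(−2 ln 0.20) = 7.041 × 1.794 = 12.63 m.
Width = 2Δx = 25.3 m.

25.3 m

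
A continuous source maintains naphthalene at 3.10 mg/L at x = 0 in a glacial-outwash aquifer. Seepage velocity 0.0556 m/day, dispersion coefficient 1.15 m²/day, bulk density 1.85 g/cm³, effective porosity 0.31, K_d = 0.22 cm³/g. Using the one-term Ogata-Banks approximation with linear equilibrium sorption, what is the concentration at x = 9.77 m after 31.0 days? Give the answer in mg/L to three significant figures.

Retardation factor R = 1 + ρ_b·K_d/n = 1 + 1.85 × 0.22/0.31 = 2.313.
Sorption retards both mechanisms: v_R = v/R = 0.02404 m/day, D_R = D/R = 0.4972 m²/day.
v_R·t = 0.02404 × 31.0 = 0.74524 m; 2√(D_R t) = 7.852 m; argument = (9.77 − 0.74524)/7.852 = 1.149.
C = C₀ × ½·erfc(1.149) = 3.10 × 0.05209 = 0.161 mg/L.

0.161 mg/L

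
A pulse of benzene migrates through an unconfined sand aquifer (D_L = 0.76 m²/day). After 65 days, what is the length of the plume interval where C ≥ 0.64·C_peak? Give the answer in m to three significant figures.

The plume is Gaussian with σ = √(2Dt) = √(2 × 0.76 × 65) = 9.940 m.
C/C_peak = exp(−Δx²/(2σ²)) = 0.64 ⇒ Δx = σ·√(−2 ln 0.64) = 9.940 × 0.9448 = 9.391 m.
Width = 2Δx = 18.8 m.

18.8 m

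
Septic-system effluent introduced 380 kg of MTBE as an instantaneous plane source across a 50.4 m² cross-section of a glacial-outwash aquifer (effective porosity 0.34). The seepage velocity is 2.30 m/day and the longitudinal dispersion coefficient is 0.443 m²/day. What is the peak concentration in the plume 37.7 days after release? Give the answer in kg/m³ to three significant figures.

The peak of an instantaneous 1D plume sits at x = vt; there the Gaussian factor is 1 and C_max = M/(n_e·A·√(4πDt)), where n_e·A is the pore area the mass is dissolved in.
√(4πDt) = √(4π × 0.443 × 37.7) = 14.49 m, so C_max = 380/(0.34 × 50.4 × 14.49) = 1.53 kg/m³.

1.53 kg/m³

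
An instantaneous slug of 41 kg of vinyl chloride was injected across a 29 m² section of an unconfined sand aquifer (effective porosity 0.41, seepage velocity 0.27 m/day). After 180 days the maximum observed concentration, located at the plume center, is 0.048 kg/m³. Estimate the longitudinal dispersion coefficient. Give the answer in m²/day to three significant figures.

At the plume center C_max = M/(n_e·A·√(4πDt)), so D = M²/(4πt·(n_e·A·C_max)²).
n_e·A·C_max = 0.41 × 29 × 0.048 = 0.5707 kg/m.
D = 41²/(4π × 180 × 0.5707²) = 2.28 m²/day.

2.28 m²/day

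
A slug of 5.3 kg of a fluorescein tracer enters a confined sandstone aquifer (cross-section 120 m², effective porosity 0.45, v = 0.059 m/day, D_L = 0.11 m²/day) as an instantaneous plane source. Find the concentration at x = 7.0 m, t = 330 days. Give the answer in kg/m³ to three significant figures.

For an instantaneous plane source, C(x,t) = M/(n_e·A·√(4πDt)) · exp(−(x−vt)²/(4Dt)), with n_e·A the pore (flow) area.
Plume center vt = 0.059 × 330 = 19.47 m, so the well at 7.0 m is 12.47 m upgradient of the peak.
√(4πDt) = 21.36 m, giving peak height M/(n_e·A·√(4πDt)) = 5.3/(0.45 × 120 × 21.36) = 0.004595 kg/m³.
(x−vt)²/(4Dt) = (-12.47)²/(4 × 0.11 × 330) = 1.071; exp(−1.071) = 0.3427.
C = 0.004595 × 0.3427 = 0.00157 kg/m³.

0.00157 kg/m³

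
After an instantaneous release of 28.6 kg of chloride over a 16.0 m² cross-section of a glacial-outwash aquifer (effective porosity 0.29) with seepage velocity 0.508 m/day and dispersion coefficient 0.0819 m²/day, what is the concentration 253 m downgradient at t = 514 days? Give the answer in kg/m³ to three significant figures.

For an instantaneous plane source, C(x,t) = M/(n_e·A·√(4πDt)) · exp(−(x−vt)²/(4Dt)), with n_e·A the pore (flow) area.
Plume center vt = 0.508 × 514 = 261.112 m, so the well at 253 m is 8.112 m upgradient of the peak.
√(4πDt) = 23.00 m, giving peak height M/(n_e·A·√(4πDt)) = 28.6/(0.29 × 16.0 × 23.00) = 0.2680 kg/m³.
(x−vt)²/(4Dt) = (-8.112)²/(4 × 0.0819 × 514) = 0.3908; exp(−0.3908) = 0.6765.
C = 0.2680 × 0.6765 = 0.181 kg/m³.

0.181 kg/m³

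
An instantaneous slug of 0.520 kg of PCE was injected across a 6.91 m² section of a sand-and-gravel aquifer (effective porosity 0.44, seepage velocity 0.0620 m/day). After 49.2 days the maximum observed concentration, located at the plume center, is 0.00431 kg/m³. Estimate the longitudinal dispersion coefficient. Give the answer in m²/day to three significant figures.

2.55 m²/day

At the plume center C_max = M/(n_e·A·√(4πDt)), so D = M²/(4πt·(n_e·A·C_max)²).
n_e·A·C_max = 0.44 × 6.91 × 0.00431 = 0.01310 kg/m.
D = 0.520²/(4π × 49.2 × 0.01310²) = 2.55 m²/day.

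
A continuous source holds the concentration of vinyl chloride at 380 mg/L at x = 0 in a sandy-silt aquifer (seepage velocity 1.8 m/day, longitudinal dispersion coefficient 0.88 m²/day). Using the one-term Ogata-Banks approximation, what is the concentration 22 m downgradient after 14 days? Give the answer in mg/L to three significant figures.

281 mg/L

For a continuous step input, C/C₀ ≈ ½·erfc((x−vt)/(2√(Dt))).
vt = 1.8 × 14 = 25.2 m and 2√(Dt) = 2√(0.88 × 14) = 7.020 m.
Argument (x−vt)/(2√(Dt)) = (22 − 25.2)/7.020 = -0.4558; ½·erfc(-0.4558) = 0.7404.
C = 380 × 0.7404 = 281 mg/L.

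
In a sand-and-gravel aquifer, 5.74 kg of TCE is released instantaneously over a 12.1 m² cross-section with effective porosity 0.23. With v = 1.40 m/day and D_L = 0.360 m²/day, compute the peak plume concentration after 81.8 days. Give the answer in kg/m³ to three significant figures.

0.107 kg/m³

The peak of an instantaneous 1D plume sits at x = vt; there the Gaussian factor is 1 and C_max = M/(n_e·A·√(4πDt)), where n_e·A is the pore area the mass is dissolved in.
√(4πDt) = √(4π × 0.360 × 81.8) = 19.24 m, so C_max = 5.74/(0.23 × 12.1 × 19.24) = 0.107 kg/m³.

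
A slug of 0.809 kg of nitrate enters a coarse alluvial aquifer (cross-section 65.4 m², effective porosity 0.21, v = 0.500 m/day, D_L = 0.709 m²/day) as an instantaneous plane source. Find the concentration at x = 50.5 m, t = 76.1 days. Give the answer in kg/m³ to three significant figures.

0.00110 kg/m³

For an instantaneous plane source, C(x,t) = M/(n_e·A·√(4πDt)) · exp(−(x−vt)²/(4Dt)), with n_e·A the pore (flow) area.
Plume center vt = 0.500 × 76.1 = 38.05 m, so the well at 50.5 m is 12.45 m downgradient of the peak.
√(4πDt) = 26.04 m, giving peak height M/(n_e·A·√(4πDt)) = 0.809/(0.21 × 65.4 × 26.04) = 0.002262 kg/m³.
(x−vt)²/(4Dt) = (12.45)²/(4 × 0.709 × 76.1) = 0.7182; exp(−0.7182) = 0.4876.
C = 0.002262 × 0.4876 = 0.00110 kg/m³.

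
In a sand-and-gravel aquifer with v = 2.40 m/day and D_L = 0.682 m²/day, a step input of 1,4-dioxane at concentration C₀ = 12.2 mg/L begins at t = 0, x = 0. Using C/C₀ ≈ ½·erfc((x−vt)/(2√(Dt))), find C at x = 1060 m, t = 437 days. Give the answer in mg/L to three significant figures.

For a continuous step input, C/C₀ ≈ ½·erfc((x−vt)/(2√(Dt))).
vt = 2.40 × 437 = 1048.8 m and 2√(Dt) = 2√(0.682 × 437) = 34.53 m.
Argument (x−vt)/(2√(Dt)) = (1060 − 1048.8)/34.53 = 0.3244; ½·erfc(0.3244) = 0.3232.
C = 12.2 × 0.3232 = 3.94 mg/L.

3.94 mg/L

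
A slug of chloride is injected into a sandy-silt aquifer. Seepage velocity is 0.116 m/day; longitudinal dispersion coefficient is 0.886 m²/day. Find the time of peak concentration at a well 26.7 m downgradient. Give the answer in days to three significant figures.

174 days

For the 1D instantaneous-source solution, setting ∂C/∂t = 0 at fixed x gives v²t² + 2Dt − x² = 0, so t = (√(D² + v²x²) − D)/v².
√(D² + v²x²) = √(0.886² + 0.116² × 26.7²) = 3.221; v² = 0.013456.
t = (3.221 − 0.886)/0.013456 = 174 days (vs. the pure-advection estimate x/v = 230 d).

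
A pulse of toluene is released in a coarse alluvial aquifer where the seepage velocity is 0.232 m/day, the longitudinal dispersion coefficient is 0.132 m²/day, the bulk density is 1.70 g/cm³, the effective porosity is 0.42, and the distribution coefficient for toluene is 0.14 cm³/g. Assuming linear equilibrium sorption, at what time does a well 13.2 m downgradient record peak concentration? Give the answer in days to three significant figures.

Retardation factor R = 1 + ρ_b·K_d/n = 1 + 1.70 × 0.14/0.42 = 1.567.
Sorption retards both mechanisms: v_R = v/R = 0.1481 m/day, D_R = D/R = 0.08424 m²/day.
Peak time from v_R²t² + 2D_R t − x² = 0: t = (√(D_R² + v_R²x²) − D_R)/v_R².
√(D_R² + v_R²x²) = √(0.08424² + 0.1481² × 13.2²) = 1.957; v_R² = 0.02193.
t = (1.957 − 0.08424)/0.02193 = 85.4 days.

85.4 days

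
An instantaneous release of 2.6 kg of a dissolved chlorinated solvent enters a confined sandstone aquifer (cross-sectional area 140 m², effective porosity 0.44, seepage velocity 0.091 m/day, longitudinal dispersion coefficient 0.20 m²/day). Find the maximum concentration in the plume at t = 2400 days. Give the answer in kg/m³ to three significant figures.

The peak of an instantaneous 1D plume sits at x = vt; there the Gaussian factor is 1 and C_max = M/(n_e·A·√(4πDt)), where n_e·A is the pore area the mass is dissolved in.
√(4πDt) = √(4π × 0.20 × 2400) = 77.67 m, so C_max = 2.6/(0.44 × 140 × 77.67) = 0.000543 kg/m³.

0.000543 kg/m³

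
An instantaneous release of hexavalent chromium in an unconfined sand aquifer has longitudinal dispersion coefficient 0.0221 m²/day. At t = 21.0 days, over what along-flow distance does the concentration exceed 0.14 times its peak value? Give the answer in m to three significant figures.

The plume is Gaussian with σ = √(2Dt) = √(2 × 0.0221 × 21.0) = 0.9634 m.
C/C_peak = exp(−Δx²/(2σ²)) = 0.14 ⇒ Δx = σ·√(−2 ln 0.14) = 0.9634 × 1.983 = 1.910 m.
Width = 2Δx = 3.82 m.

3.82 m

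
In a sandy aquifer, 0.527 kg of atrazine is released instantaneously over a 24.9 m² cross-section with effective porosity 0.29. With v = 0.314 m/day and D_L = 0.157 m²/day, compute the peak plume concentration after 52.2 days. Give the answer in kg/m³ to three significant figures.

0.00719 kg/m³

The peak of an instantaneous 1D plume sits at x = vt; there the Gaussian factor is 1 and C_max = M/(n_e·A·√(4πDt)), where n_e·A is the pore area the mass is dissolved in.
√(4πDt) = √(4π × 0.157 × 52.2) = 10.15 m, so C_max = 0.527/(0.29 × 24.9 × 10.15) = 0.00719 kg/m³.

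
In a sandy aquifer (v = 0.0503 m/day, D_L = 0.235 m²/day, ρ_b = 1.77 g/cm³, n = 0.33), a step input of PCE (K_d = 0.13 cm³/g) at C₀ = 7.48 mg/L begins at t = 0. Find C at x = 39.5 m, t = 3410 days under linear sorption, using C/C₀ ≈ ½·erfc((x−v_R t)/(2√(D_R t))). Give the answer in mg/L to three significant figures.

Retardation factor R = 1 + ρ_b·K_d/n = 1 + 1.77 × 0.13/0.33 = 1.697.
Sorption retards both mechanisms: v_R = v/R = 0.02964 m/day, D_R = D/R = 0.1385 m²/day.
v_R·t = 0.02964 × 3410 = 101.0724 m; 2√(D_R t) = 43.46 m; argument = (39.5 − 101.0724)/43.46 = -1.417.
C = C₀ × ½·erfc(-1.417) = 7.48 × 0.9775 = 7.31 mg/L.

7.31 mg/L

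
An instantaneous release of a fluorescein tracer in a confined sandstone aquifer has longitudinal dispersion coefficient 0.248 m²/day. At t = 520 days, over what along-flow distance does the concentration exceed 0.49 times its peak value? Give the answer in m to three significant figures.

The plume is Gaussian with σ = √(2Dt) = √(2 × 0.248 × 520) = 16.06 m.
C/C_peak = exp(−Δx²/(2σ²)) = 0.49 ⇒ Δx = σ·√(−2 ln 0.49) = 16.06 × 1.194 = 19.18 m.
Width = 2Δx = 38.4 m.

38.4 m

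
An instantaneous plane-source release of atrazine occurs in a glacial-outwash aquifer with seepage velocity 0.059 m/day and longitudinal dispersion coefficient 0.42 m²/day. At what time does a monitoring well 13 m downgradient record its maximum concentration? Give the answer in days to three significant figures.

For the 1D instantaneous-source solution, setting ∂C/∂t = 0 at fixed x gives v²t² + 2Dt − x² = 0, so t = (√(D² + v²x²) − D)/v².
√(D² + v²x²) = √(0.42² + 0.059² × 13²) = 0.8745; v² = 0.003481.
t = (0.8745 − 0.42)/0.003481 = 131 days (vs. the pure-advection estimate x/v = 220 d).

131 days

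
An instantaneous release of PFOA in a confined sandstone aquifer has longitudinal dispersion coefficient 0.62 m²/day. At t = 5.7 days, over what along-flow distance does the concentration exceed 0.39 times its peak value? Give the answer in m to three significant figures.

7.30 m

The plume is Gaussian with σ = √(2Dt) = √(2 × 0.62 × 5.7) = 2.659 m.
C/C_peak = exp(−Δx²/(2σ²)) = 0.39 ⇒ Δx = σ·√(−2 ln 0.39) = 2.659 × 1.372 = 3.648 m.
Width = 2Δx = 7.30 m.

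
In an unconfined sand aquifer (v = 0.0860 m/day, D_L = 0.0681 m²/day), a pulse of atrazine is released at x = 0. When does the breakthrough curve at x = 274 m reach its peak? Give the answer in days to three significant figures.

3180 days

For the 1D instantaneous-source solution, setting ∂C/∂t = 0 at fixed x gives v²t² + 2Dt − x² = 0, so t = (√(D² + v²x²) − D)/v².
√(D² + v²x²) = √(0.0681² + 0.0860² × 274²) = 23.56; v² = 0.007396.
t = (23.56 − 0.0681)/0.007396 = 3180 days (vs. the pure-advection estimate x/v = 3190 d).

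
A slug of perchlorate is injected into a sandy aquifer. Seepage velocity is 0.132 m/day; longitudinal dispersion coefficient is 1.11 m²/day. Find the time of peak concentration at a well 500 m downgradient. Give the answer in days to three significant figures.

3720 days

For the 1D instantaneous-source solution, setting ∂C/∂t = 0 at fixed x gives v²t² + 2Dt − x² = 0, so t = (√(D² + v²x²) − D)/v².
√(D² + v²x²) = √(1.11² + 0.132² × 500²) = 66.01; v² = 0.017424.
t = (66.01 − 1.11)/0.017424 = 3720 days (vs. the pure-advection estimate x/v = 3790 d).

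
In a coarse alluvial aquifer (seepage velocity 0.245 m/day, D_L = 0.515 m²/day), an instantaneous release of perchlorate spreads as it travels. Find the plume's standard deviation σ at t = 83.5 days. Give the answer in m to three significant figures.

9.27 m

Dispersive spreading gives a Gaussian with σ² = 2Dt; advection only shifts the center.
σ = √(2 × 0.515 × 83.5) = 9.27 m.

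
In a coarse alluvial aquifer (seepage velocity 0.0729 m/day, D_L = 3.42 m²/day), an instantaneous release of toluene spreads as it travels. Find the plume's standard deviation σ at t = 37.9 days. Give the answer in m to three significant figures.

16.1 m

Dispersive spreading gives a Gaussian with σ² = 2Dt; advection only shifts the center.
σ = √(2 × 3.42 × 37.9) = 16.1 m.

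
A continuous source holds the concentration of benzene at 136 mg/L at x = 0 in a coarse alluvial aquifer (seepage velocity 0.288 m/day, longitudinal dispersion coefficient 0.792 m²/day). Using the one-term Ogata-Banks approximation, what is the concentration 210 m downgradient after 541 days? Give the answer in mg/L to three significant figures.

4.36 mg/L

For a continuous step input, C/C₀ ≈ ½·erfc((x−vt)/(2√(Dt))).
vt = 0.288 × 541 = 155.808 m and 2√(Dt) = 2√(0.792 × 541) = 41.40 m.
Argument (x−vt)/(2√(Dt)) = (210 − 155.808)/41.40 = 1.309; ½·erfc(1.309) = 0.03207.
C = 136 × 0.03207 = 4.36 mg/L.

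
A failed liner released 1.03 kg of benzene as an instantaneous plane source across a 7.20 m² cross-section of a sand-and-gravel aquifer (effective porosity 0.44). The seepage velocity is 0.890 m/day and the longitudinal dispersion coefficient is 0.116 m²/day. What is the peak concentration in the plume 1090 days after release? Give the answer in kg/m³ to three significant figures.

The peak of an instantaneous 1D plume sits at x = vt; there the Gaussian factor is 1 and C_max = M/(n_e·A·√(4πDt)), where n_e·A is the pore area the mass is dissolved in.
√(4πDt) = √(4π × 0.116 × 1090) = 39.86 m, so C_max = 1.03/(0.44 × 7.20 × 39.86) = 0.00816 kg/m³.

0.00816 kg/m³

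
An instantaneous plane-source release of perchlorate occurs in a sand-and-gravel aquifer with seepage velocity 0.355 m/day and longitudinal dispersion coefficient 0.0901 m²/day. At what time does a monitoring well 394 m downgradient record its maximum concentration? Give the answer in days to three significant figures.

1110 days

For the 1D instantaneous-source solution, setting ∂C/∂t = 0 at fixed x gives v²t² + 2Dt − x² = 0, so t = (√(D² + v²x²) − D)/v².
√(D² + v²x²) = √(0.0901² + 0.355² × 394²) = 139.9; v² = 0.126025.
t = (139.9 − 0.0901)/0.126025 = 1110 days (vs. the pure-advection estimate x/v = 1110 d).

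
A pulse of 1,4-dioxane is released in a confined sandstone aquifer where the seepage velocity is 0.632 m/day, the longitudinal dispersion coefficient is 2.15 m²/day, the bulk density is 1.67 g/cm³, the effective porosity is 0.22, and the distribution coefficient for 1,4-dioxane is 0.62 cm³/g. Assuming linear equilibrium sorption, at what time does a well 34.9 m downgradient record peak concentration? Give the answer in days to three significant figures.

Retardation factor R = 1 + ρ_b·K_d/n = 1 + 1.67 × 0.62/0.22 = 5.706.
Sorption retards both mechanisms: v_R = v/R = 0.1108 m/day, D_R = D/R = 0.3768 m²/day.
Peak time from v_R²t² + 2D_R t − x² = 0: t = (√(D_R² + v_R²x²) − D_R)/v_R².
√(D_R² + v_R²x²) = √(0.3768² + 0.1108² × 34.9²) = 3.885; v_R² = 0.01228.
t = (3.885 − 0.3768)/0.01228 = 286 days.

286 days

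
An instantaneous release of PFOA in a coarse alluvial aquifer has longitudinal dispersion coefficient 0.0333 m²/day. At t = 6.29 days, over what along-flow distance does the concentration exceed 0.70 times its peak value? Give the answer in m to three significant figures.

The plume is Gaussian with σ = √(2Dt) = √(2 × 0.0333 × 6.29) = 0.6472 m.
C/C_peak = exp(−Δx²/(2σ²)) = 0.70 ⇒ Δx = σ·√(−2 ln 0.70) = 0.6472 × 0.8446 = 0.5466 m.
Width = 2Δx = 1.09 m.

1.09 m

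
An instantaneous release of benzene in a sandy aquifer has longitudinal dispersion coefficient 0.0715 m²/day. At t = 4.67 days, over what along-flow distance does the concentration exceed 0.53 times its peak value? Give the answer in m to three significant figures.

1.84 m

The plume is Gaussian with σ = √(2Dt) = √(2 × 0.0715 × 4.67) = 0.8172 m.
C/C_peak = exp(−Δx²/(2σ²)) = 0.53 ⇒ Δx = σ·√(−2 ln 0.53) = 0.8172 × 1.127 = 0.9210 m.
Width = 2Δx = 1.84 m.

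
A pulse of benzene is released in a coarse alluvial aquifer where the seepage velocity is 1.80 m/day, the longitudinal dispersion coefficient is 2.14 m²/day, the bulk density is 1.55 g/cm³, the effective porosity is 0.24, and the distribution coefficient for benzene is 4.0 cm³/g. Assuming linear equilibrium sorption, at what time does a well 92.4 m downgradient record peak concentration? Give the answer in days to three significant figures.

1360 days

Retardation factor R = 1 + ρ_b·K_d/n = 1 + 1.55 × 4.0/0.24 = 26.83.
Sorption retards both mechanisms: v_R = v/R = 0.06709 m/day, D_R = D/R = 0.07976 m²/day.
Peak time from v_R²t² + 2D_R t − x² = 0: t = (√(D_R² + v_R²x²) − D_R)/v_R².
√(D_R² + v_R²x²) = √(0.07976² + 0.06709² × 92.4²) = 6.200; v_R² = 0.004501.
t = (6.200 − 0.07976)/0.004501 = 1360 days.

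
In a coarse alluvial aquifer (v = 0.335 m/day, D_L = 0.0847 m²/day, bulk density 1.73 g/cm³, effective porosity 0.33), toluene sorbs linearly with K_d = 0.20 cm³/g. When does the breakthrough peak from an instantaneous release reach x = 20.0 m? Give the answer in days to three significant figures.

121 days

Retardation factor R = 1 + ρ_b·K_d/n = 1 + 1.73 × 0.20/0.33 = 2.048.
Sorption retards both mechanisms: v_R = v/R = 0.1636 m/day, D_R = D/R = 0.04136 m²/day.
Peak time from v_R²t² + 2D_R t − x² = 0: t = (√(D_R² + v_R²x²) − D_R)/v_R².
√(D_R² + v_R²x²) = √(0.04136² + 0.1636² × 20.0²) = 3.272; v_R² = 0.02676.
t = (3.272 − 0.04136)/0.02676 = 121 days.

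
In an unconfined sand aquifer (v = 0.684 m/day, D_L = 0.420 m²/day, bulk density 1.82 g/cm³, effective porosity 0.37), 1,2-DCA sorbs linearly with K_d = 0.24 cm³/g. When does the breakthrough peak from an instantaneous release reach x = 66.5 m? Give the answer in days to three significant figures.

210 days

Retardation factor R = 1 + ρ_b·K_d/n = 1 + 1.82 × 0.24/0.37 = 2.181.
Sorption retards both mechanisms: v_R = v/R = 0.3136 m/day, D_R = D/R = 0.1926 m²/day.
Peak time from v_R²t² + 2D_R t − x² = 0: t = (√(D_R² + v_R²x²) − D_R)/v_R².
√(D_R² + v_R²x²) = √(0.1926² + 0.3136² × 66.5²) = 20.86; v_R² = 0.09834.
t = (20.86 − 0.1926)/0.09834 = 210 days.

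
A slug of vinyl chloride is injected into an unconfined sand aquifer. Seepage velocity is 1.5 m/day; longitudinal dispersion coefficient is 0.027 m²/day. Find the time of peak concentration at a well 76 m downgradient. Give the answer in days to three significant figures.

For the 1D instantaneous-source solution, setting ∂C/∂t = 0 at fixed x gives v²t² + 2Dt − x² = 0, so t = (√(D² + v²x²) − D)/v².
√(D² + v²x²) = √(0.027² + 1.5² × 76²) = 114.0; v² = 2.25.
t = (114.0 − 0.027)/2.25 = 50.7 days (vs. the pure-advection estimate x/v = 50.7 d).

50.7 days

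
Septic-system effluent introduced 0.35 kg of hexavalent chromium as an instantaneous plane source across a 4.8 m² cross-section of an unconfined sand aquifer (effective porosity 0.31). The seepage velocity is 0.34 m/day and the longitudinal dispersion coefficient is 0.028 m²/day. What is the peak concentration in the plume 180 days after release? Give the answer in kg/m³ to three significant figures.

The peak of an instantaneous 1D plume sits at x = vt; there the Gaussian factor is 1 and C_max = M/(n_e·A·√(4πDt)), where n_e·A is the pore area the mass is dissolved in.
√(4πDt) = √(4π × 0.028 × 180) = 7.958 m, so C_max = 0.35/(0.31 × 4.8 × 7.958) = 0.0296 kg/m³.

0.0296 kg/m³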